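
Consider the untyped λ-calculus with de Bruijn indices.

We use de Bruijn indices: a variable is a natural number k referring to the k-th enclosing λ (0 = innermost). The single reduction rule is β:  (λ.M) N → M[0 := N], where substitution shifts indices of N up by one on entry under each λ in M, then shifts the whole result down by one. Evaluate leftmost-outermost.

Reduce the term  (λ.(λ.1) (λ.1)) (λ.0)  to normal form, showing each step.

  start: (λ.(λ.1) (λ.1)) (λ.0)
  →1  (λ.λ.0) (λ.λ.0)
  →2  λ.0

Answer: normal form = λ.0  (in 2 steps)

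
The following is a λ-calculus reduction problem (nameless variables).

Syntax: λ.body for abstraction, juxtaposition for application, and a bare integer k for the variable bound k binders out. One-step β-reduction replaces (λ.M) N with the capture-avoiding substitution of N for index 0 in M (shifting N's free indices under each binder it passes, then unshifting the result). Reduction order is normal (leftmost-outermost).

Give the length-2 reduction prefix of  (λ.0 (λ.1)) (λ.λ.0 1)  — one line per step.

  start: (λ.0 (λ.1)) (λ.λ.0 1)
  [1] (λ.λ.0 1) (λ.λ.λ.0 1)
  [2] λ.0 (λ.λ.λ.0 1)

Answer: after 2 steps: λ.0 (λ.λ.λ.0 1)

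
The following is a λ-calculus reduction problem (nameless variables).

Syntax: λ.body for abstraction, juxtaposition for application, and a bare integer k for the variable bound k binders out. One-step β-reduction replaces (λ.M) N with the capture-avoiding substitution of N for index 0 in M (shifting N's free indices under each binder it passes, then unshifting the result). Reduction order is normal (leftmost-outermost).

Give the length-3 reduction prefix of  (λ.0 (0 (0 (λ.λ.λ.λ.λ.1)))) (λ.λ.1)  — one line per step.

Answer: after 3 steps: λ.λ.(λ.λ.1) (λ.λ.λ.λ.λ.1)

Derivation:
  start: (λ.0 (0 (0 (λ.λ.λ.λ.λ.1)))) (λ.λ.1)
  [1] (λ.λ.1) ((λ.λ.1) ((λ.λ.1) (λ.λ.λ.λ.λ.1)))
  [2] λ.(λ.λ.1) ((λ.λ.1) (λ.λ.λ.λ.λ.1))
  [3] λ.λ.(λ.λ.1) (λ.λ.λ.λ.λ.1)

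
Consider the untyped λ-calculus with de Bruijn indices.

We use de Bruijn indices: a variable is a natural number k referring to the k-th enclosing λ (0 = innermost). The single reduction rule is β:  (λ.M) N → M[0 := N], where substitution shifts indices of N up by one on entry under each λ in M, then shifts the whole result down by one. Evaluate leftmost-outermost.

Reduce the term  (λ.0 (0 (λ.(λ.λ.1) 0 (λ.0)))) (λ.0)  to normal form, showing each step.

Answer: normal form = λ.0  (in 5 steps)

Derivation:
  start: (λ.0 (0 (λ.(λ.λ.1) 0 (λ.0)))) (λ.0)
  [1] (λ.0) ((λ.0) (λ.(λ.λ.1) 0 (λ.0)))
  [2] (λ.0) (λ.(λ.λ.1) 0 (λ.0))
  [3] λ.(λ.λ.1) 0 (λ.0)
  [4] λ.(λ.1) (λ.0)
  [5] λ.0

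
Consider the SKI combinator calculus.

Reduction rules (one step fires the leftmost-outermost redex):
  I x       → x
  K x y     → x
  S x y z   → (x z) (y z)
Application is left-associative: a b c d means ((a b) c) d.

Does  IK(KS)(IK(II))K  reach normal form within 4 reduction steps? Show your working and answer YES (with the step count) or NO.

  start: IK(KS)(IK(II))K
  step 1: K(KS)(IK(II))K
  step 2: KSK
  step 3: S

Answer: YES — reaches normal form S in 3 ≤ 4 steps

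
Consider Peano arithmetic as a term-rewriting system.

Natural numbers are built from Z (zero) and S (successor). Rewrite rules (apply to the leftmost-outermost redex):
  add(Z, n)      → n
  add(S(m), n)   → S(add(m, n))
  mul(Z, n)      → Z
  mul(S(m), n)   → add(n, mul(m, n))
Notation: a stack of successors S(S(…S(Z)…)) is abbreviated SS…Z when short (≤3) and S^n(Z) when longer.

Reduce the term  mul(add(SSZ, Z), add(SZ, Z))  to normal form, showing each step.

Answer: normal form = SSZ  (in 14 steps)

Derivation:
  start: mul(add(SSZ, Z), add(SZ, Z))
  [1] mul(S(add(SZ, Z)), add(SZ, Z))
  [2] add(add(SZ, Z), mul(add(SZ, Z), add(SZ, Z)))
  [3] add(S(add(Z, Z)), mul(add(SZ, Z), add(SZ, Z)))
  [4] S(add(add(Z, Z), mul(add(SZ, Z), add(SZ, Z))))
  [5] S(add(Z, mul(add(SZ, Z), add(SZ, Z))))
  [6] S(mul(add(SZ, Z), add(SZ, Z)))
  [7] S(mul(S(add(Z, Z)), add(SZ, Z)))
  [8] S(add(add(SZ, Z), mul(add(Z, Z), add(SZ, Z))))
  [9] S(add(S(add(Z, Z)), mul(add(Z, Z), add(SZ, Z))))
  [10] S(S(add(add(Z, Z), mul(add(Z, Z), add(SZ, Z)))))
  [11] S(S(add(Z, mul(add(Z, Z), add(SZ, Z)))))
  [12] S(S(mul(add(Z, Z), add(SZ, Z))))
  [13] S(S(mul(Z, add(SZ, Z))))
  [14] SSZ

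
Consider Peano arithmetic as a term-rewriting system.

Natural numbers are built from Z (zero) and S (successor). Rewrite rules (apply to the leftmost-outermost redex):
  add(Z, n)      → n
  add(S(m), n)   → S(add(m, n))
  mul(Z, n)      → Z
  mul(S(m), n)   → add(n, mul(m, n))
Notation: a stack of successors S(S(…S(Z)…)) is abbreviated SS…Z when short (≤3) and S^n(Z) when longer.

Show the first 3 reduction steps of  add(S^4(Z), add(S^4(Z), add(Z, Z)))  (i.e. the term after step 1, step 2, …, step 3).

  start: add(S^4(Z), add(S^4(Z), add(Z, Z)))
  →1  S(add(SSSZ, add(S^4(Z), add(Z, Z))))
  →2  S(S(add(SSZ, add(S^4(Z), add(Z, Z)))))
  →3  S(S(S(add(SZ, add(S^4(Z), add(Z, Z))))))

Answer: after 3 steps: S(S(S(add(SZ, add(S^4(Z), add(Z, Z))))))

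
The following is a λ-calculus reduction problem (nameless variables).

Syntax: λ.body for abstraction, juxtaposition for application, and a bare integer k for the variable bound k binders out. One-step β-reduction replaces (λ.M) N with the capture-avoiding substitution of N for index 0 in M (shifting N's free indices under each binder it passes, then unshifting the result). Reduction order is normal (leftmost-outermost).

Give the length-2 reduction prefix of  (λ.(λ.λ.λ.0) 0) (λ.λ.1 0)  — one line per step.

Answer: after 2 steps: λ.λ.0

Working:
  start: (λ.(λ.λ.λ.0) 0) (λ.λ.1 0)
  →1  (λ.λ.λ.0) (λ.λ.1 0)
  →2  λ.λ.0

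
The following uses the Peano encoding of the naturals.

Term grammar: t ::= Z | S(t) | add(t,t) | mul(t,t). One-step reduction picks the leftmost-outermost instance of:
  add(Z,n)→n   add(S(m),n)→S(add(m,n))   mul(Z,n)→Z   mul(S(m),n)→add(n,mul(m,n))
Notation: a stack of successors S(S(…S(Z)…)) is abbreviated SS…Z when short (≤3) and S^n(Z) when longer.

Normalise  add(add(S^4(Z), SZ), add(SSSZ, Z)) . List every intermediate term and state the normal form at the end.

Answer: normal form = S^8(Z)  (in 15 steps)

Working:
  start: add(add(S^4(Z), SZ), add(SSSZ, Z))
  step 1: add(S(add(SSSZ, SZ)), add(SSSZ, Z))
  step 2: S(add(add(SSSZ, SZ), add(SSSZ, Z)))
  step 3: S(add(S(add(SSZ, SZ)), add(SSSZ, Z)))
  step 4: S(S(add(add(SSZ, SZ), add(SSSZ, Z))))
  step 5: S(S(add(S(add(SZ, SZ)), add(SSSZ, Z))))
  step 6: S(S(S(add(add(SZ, SZ), add(SSSZ, Z)))))
  step 7: S(S(S(add(S(add(Z, SZ)), add(SSSZ, Z)))))
  step 8: S(S(S(S(add(add(Z, SZ), add(SSSZ, Z))))))
  step 9: S(S(S(S(add(SZ, add(SSSZ, Z))))))
  step 10: S(S(S(S(S(add(Z, add(SSSZ, Z)))))))
  step 11: S(S(S(S(S(add(SSSZ, Z))))))
  step 12: S(S(S(S(S(S(add(SSZ, Z)))))))
  step 13: S(S(S(S(S(S(S(add(SZ, Z))))))))
  step 14: S(S(S(S(S(S(S(S(add(Z, Z)))))))))
  step 15: S^8(Z)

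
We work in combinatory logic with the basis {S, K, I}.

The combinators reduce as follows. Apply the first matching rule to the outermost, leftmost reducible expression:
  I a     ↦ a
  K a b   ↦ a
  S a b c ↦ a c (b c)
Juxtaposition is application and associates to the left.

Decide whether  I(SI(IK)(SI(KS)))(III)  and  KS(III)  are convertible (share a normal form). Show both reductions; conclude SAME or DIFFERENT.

Answer: SAME — A ⇓ S, B ⇓ S

Working:
Term A:
  start: I(SI(IK)(SI(KS)))(III)
  step 1: SI(IK)(SI(KS))(III)
  step 2: I(SI(KS))(IK(SI(KS)))(III)
  step 3: SI(KS)(IK(SI(KS)))(III)
  step 4: I(IK(SI(KS)))(KS(IK(SI(KS))))(III)
  step 5: IK(SI(KS))(KS(IK(SI(KS))))(III)
  step 6: K(SI(KS))(KS(IK(SI(KS))))(III)
  step 7: SI(KS)(III)
  step 8: I(III)(KS(III))
  step 9: III(KS(III))
  step 10: II(KS(III))
  step 11: I(KS(III))
  step 12: KS(III)
  step 13: S

Term B:
  start: KS(III)
  step 1: S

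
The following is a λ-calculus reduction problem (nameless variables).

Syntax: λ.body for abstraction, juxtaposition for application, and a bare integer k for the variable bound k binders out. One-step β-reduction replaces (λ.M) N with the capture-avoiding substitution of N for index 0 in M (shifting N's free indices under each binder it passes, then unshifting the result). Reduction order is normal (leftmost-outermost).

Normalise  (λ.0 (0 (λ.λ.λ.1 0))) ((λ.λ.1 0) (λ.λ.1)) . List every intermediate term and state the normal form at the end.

Answer: normal form = λ.λ.λ.λ.λ.1 0  (in 7 steps)

Reduction:
  start: (λ.0 (0 (λ.λ.λ.1 0))) ((λ.λ.1 0) (λ.λ.1))
  [1] (λ.λ.1 0) (λ.λ.1) ((λ.λ.1 0) (λ.λ.1) (λ.λ.λ.1 0))
  [2] (λ.(λ.λ.1) 0) ((λ.λ.1 0) (λ.λ.1) (λ.λ.λ.1 0))
  [3] (λ.λ.1) ((λ.λ.1 0) (λ.λ.1) (λ.λ.λ.1 0))
  [4] λ.(λ.λ.1 0) (λ.λ.1) (λ.λ.λ.1 0)
  [5] λ.(λ.(λ.λ.1) 0) (λ.λ.λ.1 0)
  [6] λ.(λ.λ.1) (λ.λ.λ.1 0)
  [7] λ.λ.λ.λ.λ.1 0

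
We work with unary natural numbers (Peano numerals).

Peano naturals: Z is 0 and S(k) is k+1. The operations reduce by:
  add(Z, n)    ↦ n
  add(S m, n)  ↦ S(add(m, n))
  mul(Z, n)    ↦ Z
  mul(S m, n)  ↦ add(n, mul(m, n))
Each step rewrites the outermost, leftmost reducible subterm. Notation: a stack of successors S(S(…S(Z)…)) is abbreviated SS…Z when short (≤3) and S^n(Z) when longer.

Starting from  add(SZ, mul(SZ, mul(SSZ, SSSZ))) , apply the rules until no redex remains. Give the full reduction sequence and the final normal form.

Answer: normal form = S^7(Z)  (in 22 steps)

Working:
  start: add(SZ, mul(SZ, mul(SSZ, SSSZ)))
  step 1: S(add(Z, mul(SZ, mul(SSZ, SSSZ))))
  step 2: S(mul(SZ, mul(SSZ, SSSZ)))
  step 3: S(add(mul(SSZ, SSSZ), mul(Z, mul(SSZ, SSSZ))))
  step 4: S(add(add(SSSZ, mul(SZ, SSSZ)), mul(Z, mul(SSZ, SSSZ))))
  step 5: S(add(S(add(SSZ, mul(SZ, SSSZ))), mul(Z, mul(SSZ, SSSZ))))
  step 6: S(S(add(add(SSZ, mul(SZ, SSSZ)), mul(Z, mul(SSZ, SSSZ)))))
  step 7: S(S(add(S(add(SZ, mul(SZ, SSSZ))), mul(Z, mul(SSZ, SSSZ)))))
  step 8: S(S(S(add(add(SZ, mul(SZ, SSSZ)), mul(Z, mul(SSZ, SSSZ))))))
  step 9: S(S(S(add(S(add(Z, mul(SZ, SSSZ))), mul(Z, mul(SSZ, SSSZ))))))
  step 10: S(S(S(S(add(add(Z, mul(SZ, SSSZ)), mul(Z, mul(SSZ, SSSZ)))))))
  step 11: S(S(S(S(add(mul(SZ, SSSZ), mul(Z, mul(SSZ, SSSZ)))))))
  step 12: S(S(S(S(add(add(SSSZ, mul(Z, SSSZ)), mul(Z, mul(SSZ, SSSZ)))))))
  step 13: S(S(S(S(add(S(add(SSZ, mul(Z, SSSZ))), mul(Z, mul(SSZ, SSSZ)))))))
  step 14: S(S(S(S(S(add(add(SSZ, mul(Z, SSSZ)), mul(Z, mul(SSZ, SSSZ))))))))
  step 15: S(S(S(S(S(add(S(add(SZ, mul(Z, SSSZ))), mul(Z, mul(SSZ, SSSZ))))))))
  step 16: S(S(S(S(S(S(add(add(SZ, mul(Z, SSSZ)), mul(Z, mul(SSZ, SSSZ)))))))))
  step 17: S(S(S(S(S(S(add(S(add(Z, mul(Z, SSSZ))), mul(Z, mul(SSZ, SSSZ)))))))))
  step 18: S(S(S(S(S(S(S(add(add(Z, mul(Z, SSSZ)), mul(Z, mul(SSZ, SSSZ))))))))))
  step 19: S(S(S(S(S(S(S(add(mul(Z, SSSZ), mul(Z, mul(SSZ, SSSZ))))))))))
  step 20: S(S(S(S(S(S(S(add(Z, mul(Z, mul(SSZ, SSSZ))))))))))
  step 21: S(S(S(S(S(S(S(mul(Z, mul(SSZ, SSSZ)))))))))
  step 22: S^7(Z)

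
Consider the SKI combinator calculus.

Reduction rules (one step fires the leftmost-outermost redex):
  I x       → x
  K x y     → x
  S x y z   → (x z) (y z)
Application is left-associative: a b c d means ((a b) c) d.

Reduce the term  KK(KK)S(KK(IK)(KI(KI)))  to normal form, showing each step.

Answer: normal form = S  (in 2 steps)

Reduction:
  start: KK(KK)S(KK(IK)(KI(KI)))
  [1] KS(KK(IK)(KI(KI)))
  [2] S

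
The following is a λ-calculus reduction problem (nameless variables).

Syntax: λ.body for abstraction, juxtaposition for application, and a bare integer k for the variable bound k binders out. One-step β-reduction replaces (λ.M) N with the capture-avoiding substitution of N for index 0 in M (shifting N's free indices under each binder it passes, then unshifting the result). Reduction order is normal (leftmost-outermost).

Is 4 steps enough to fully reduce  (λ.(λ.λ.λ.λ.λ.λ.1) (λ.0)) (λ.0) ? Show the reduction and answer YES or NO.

Answer: YES — reaches normal form λ.λ.λ.λ.λ.1 in 2 ≤ 4 steps

Working:
  start: (λ.(λ.λ.λ.λ.λ.λ.1) (λ.0)) (λ.0)
  [1] (λ.λ.λ.λ.λ.λ.1) (λ.0)
  [2] λ.λ.λ.λ.λ.1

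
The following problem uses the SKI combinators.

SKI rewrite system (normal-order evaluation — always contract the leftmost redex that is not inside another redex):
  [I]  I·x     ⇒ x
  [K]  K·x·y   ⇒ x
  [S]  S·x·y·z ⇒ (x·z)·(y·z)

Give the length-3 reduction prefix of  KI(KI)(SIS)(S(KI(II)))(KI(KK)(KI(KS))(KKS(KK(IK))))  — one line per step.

  start: KI(KI)(SIS)(S(KI(II)))(KI(KK)(KI(KS))(KKS(KK(IK))))
  →1  I(SIS)(S(KI(II)))(KI(KK)(KI(KS))(KKS(KK(IK))))
  →2  SIS(S(KI(II)))(KI(KK)(KI(KS))(KKS(KK(IK))))
  →3  I(S(KI(II)))(S(S(KI(II))))(KI(KK)(KI(KS))(KKS(KK(IK))))

Answer: after 3 steps: I(S(KI(II)))(S(S(KI(II))))(KI(KK)(KI(KS))(KKS(KK(IK))))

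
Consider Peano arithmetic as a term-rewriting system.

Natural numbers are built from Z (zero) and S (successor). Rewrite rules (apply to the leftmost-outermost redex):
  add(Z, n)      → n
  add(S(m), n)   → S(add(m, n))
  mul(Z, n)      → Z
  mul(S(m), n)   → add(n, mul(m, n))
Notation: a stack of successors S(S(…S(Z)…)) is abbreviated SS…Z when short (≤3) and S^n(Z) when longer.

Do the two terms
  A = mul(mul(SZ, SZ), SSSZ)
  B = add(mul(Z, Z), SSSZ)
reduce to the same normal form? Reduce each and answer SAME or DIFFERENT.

Answer: SAME — A ⇓ SSSZ, B ⇓ SSSZ

Derivation:
Term A:
  start: mul(mul(SZ, SZ), SSSZ)
  step 1: mul(add(SZ, mul(Z, SZ)), SSSZ)
  step 2: mul(S(add(Z, mul(Z, SZ))), SSSZ)
  step 3: add(SSSZ, mul(add(Z, mul(Z, SZ)), SSSZ))
  step 4: S(add(SSZ, mul(add(Z, mul(Z, SZ)), SSSZ)))
  step 5: S(S(add(SZ, mul(add(Z, mul(Z, SZ)), SSSZ))))
  step 6: S(S(S(add(Z, mul(add(Z, mul(Z, SZ)), SSSZ)))))
  step 7: S(S(S(mul(add(Z, mul(Z, SZ)), SSSZ))))
  step 8: S(S(S(mul(mul(Z, SZ), SSSZ))))
  step 9: S(S(S(mul(Z, SSSZ))))
  step 10: SSSZ

Term B:
  start: add(mul(Z, Z), SSSZ)
  step 1: add(Z, SSSZ)
  step 2: SSSZ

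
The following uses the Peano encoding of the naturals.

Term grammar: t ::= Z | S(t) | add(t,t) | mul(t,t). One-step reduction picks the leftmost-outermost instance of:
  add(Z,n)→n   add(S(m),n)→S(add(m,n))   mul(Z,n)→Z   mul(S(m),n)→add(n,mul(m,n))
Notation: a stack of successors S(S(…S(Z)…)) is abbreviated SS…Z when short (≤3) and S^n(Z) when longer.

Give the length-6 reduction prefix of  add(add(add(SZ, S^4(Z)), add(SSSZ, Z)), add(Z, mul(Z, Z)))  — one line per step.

Answer: after 6 steps: S(S(add(add(SSSZ, add(SSSZ, Z)), add(Z, mul(Z, Z)))))

Derivation:
  start: add(add(add(SZ, S^4(Z)), add(SSSZ, Z)), add(Z, mul(Z, Z)))
  →1  add(add(S(add(Z, S^4(Z))), add(SSSZ, Z)), add(Z, mul(Z, Z)))
  →2  add(S(add(add(Z, S^4(Z)), add(SSSZ, Z))), add(Z, mul(Z, Z)))
  →3  S(add(add(add(Z, S^4(Z)), add(SSSZ, Z)), add(Z, mul(Z, Z))))
  →4  S(add(add(S^4(Z), add(SSSZ, Z)), add(Z, mul(Z, Z))))
  →5  S(add(S(add(SSSZ, add(SSSZ, Z))), add(Z, mul(Z, Z))))
  →6  S(S(add(add(SSSZ, add(SSSZ, Z)), add(Z, mul(Z, Z)))))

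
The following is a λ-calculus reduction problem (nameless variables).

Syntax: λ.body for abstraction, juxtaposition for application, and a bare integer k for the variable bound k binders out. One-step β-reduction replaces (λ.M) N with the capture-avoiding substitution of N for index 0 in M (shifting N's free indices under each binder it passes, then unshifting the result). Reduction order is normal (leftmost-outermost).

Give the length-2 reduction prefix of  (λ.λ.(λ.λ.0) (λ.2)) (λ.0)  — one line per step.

Answer: after 2 steps: λ.λ.0

Working:
  start: (λ.λ.(λ.λ.0) (λ.2)) (λ.0)
  step 1: λ.(λ.λ.0) (λ.λ.0)
  step 2: λ.λ.0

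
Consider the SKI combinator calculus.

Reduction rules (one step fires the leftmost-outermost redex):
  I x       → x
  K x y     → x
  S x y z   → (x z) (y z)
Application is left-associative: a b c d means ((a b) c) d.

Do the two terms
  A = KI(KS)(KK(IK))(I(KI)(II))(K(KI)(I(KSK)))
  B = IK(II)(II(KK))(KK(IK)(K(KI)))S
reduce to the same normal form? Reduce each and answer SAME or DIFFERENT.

Term A:
  start: KI(KS)(KK(IK))(I(KI)(II))(K(KI)(I(KSK)))
  step 1: I(KK(IK))(I(KI)(II))(K(KI)(I(KSK)))
  step 2: KK(IK)(I(KI)(II))(K(KI)(I(KSK)))
  step 3: K(I(KI)(II))(K(KI)(I(KSK)))
  step 4: I(KI)(II)
  step 5: KI(II)
  step 6: I

Term B:
  start: IK(II)(II(KK))(KK(IK)(K(KI)))S
  step 1: K(II)(II(KK))(KK(IK)(K(KI)))S
  step 2: II(KK(IK)(K(KI)))S
  step 3: I(KK(IK)(K(KI)))S
  step 4: KK(IK)(K(KI))S
  step 5: K(K(KI))S
  step 6: K(KI)

Answer: DIFFERENT — A ⇓ I, B ⇓ K(KI)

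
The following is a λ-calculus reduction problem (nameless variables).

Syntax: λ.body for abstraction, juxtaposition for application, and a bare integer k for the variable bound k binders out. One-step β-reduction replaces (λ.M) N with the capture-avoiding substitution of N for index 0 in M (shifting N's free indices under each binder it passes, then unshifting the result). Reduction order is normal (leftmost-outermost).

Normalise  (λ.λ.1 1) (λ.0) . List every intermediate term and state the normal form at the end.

Answer: normal form = λ.λ.0  (in 2 steps)

Reduction:
  start: (λ.λ.1 1) (λ.0)
  →1  λ.(λ.0) (λ.0)
  →2  λ.λ.0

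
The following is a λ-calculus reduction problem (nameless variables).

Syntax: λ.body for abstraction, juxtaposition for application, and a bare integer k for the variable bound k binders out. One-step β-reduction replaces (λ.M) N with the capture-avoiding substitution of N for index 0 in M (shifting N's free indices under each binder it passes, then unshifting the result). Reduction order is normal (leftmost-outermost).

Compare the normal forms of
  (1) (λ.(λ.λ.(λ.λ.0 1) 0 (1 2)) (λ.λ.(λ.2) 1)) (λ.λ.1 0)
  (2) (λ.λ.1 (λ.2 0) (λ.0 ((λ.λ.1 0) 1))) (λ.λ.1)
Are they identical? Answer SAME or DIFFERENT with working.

Answer: DIFFERENT — A ⇓ λ.λ.λ.1 0, B ⇓ λ.λ.λ.1

Reduction:
Term A:
  start: (λ.(λ.λ.(λ.λ.0 1) 0 (1 2)) (λ.λ.(λ.2) 1)) (λ.λ.1 0)
  →1  (λ.λ.(λ.λ.0 1) 0 (1 (λ.λ.1 0))) (λ.λ.(λ.2) 1)
  →2  λ.(λ.λ.0 1) 0 ((λ.λ.(λ.2) 1) (λ.λ.1 0))
  →3  λ.(λ.0 1) ((λ.λ.(λ.2) 1) (λ.λ.1 0))
  →4  λ.(λ.λ.(λ.2) 1) (λ.λ.1 0) 0
  →5  λ.(λ.(λ.λ.λ.1 0) (λ.λ.1 0)) 0
  →6  λ.(λ.λ.λ.1 0) (λ.λ.1 0)
  →7  λ.λ.λ.1 0

Term B:
  start: (λ.λ.1 (λ.2 0) (λ.0 ((λ.λ.1 0) 1))) (λ.λ.1)
  →1  λ.(λ.λ.1) (λ.(λ.λ.1) 0) (λ.0 ((λ.λ.1 0) 1))
  →2  λ.(λ.λ.(λ.λ.1) 0) (λ.0 ((λ.λ.1 0) 1))
  →3  λ.λ.(λ.λ.1) 0
  →4  λ.λ.λ.1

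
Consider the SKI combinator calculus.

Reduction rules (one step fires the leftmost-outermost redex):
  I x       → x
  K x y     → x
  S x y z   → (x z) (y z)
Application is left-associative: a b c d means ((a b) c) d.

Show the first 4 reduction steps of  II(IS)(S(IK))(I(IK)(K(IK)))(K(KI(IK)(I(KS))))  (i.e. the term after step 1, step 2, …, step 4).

Answer: after 4 steps: S(IK)(K(KI(IK)(I(KS))))(I(IK)(K(IK))(K(KI(IK)(I(KS)))))

Working:
  start: II(IS)(S(IK))(I(IK)(K(IK)))(K(KI(IK)(I(KS))))
  →1  I(IS)(S(IK))(I(IK)(K(IK)))(K(KI(IK)(I(KS))))
  →2  IS(S(IK))(I(IK)(K(IK)))(K(KI(IK)(I(KS))))
  →3  S(S(IK))(I(IK)(K(IK)))(K(KI(IK)(I(KS))))
  →4  S(IK)(K(KI(IK)(I(KS))))(I(IK)(K(IK))(K(KI(IK)(I(KS)))))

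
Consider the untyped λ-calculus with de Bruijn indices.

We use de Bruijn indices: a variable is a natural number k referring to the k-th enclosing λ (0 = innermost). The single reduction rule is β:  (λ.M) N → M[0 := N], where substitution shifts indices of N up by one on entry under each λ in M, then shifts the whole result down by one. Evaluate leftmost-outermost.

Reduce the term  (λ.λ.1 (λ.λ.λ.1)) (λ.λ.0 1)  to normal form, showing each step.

Answer: normal form = λ.λ.0 (λ.λ.λ.1)  (in 2 steps)

Derivation:
  start: (λ.λ.1 (λ.λ.λ.1)) (λ.λ.0 1)
  [1] λ.(λ.λ.0 1) (λ.λ.λ.1)
  [2] λ.λ.0 (λ.λ.λ.1)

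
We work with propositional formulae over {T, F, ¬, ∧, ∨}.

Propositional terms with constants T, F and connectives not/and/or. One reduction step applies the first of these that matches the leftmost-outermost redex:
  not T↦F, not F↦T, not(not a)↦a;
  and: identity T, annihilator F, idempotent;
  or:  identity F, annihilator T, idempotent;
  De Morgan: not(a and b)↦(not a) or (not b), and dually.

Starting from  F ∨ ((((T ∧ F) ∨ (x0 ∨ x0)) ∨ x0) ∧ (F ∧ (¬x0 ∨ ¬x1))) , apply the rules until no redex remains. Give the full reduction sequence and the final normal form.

Answer: normal form = F  (in 7 steps)

Derivation:
  start: F ∨ ((((T ∧ F) ∨ (x0 ∨ x0)) ∨ x0) ∧ (F ∧ (¬x0 ∨ ¬x1)))
  [1] (((T ∧ F) ∨ (x0 ∨ x0)) ∨ x0) ∧ (F ∧ (¬x0 ∨ ¬x1))
  [2] ((F ∨ (x0 ∨ x0)) ∨ x0) ∧ (F ∧ (¬x0 ∨ ¬x1))
  [3] ((x0 ∨ x0) ∨ x0) ∧ (F ∧ (¬x0 ∨ ¬x1))
  [4] (x0 ∨ x0) ∧ (F ∧ (¬x0 ∨ ¬x1))
  [5] x0 ∧ (F ∧ (¬x0 ∨ ¬x1))
  [6] x0 ∧ F
  [7] F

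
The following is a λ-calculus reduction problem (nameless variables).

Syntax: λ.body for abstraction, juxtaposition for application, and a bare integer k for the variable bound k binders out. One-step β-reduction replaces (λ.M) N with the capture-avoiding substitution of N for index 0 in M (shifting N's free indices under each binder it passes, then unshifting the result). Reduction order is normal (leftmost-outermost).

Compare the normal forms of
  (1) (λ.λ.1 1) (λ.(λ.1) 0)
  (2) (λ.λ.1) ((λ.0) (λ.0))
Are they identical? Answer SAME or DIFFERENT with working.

Answer: SAME — A ⇓ λ.λ.0, B ⇓ λ.λ.0

Reduction:
Term A:
  start: (λ.λ.1 1) (λ.(λ.1) 0)
  step 1: λ.(λ.(λ.1) 0) (λ.(λ.1) 0)
  step 2: λ.(λ.λ.(λ.1) 0) (λ.(λ.1) 0)
  step 3: λ.λ.(λ.1) 0
  step 4: λ.λ.0

Term B:
  start: (λ.λ.1) ((λ.0) (λ.0))
  step 1: λ.(λ.0) (λ.0)
  step 2: λ.λ.0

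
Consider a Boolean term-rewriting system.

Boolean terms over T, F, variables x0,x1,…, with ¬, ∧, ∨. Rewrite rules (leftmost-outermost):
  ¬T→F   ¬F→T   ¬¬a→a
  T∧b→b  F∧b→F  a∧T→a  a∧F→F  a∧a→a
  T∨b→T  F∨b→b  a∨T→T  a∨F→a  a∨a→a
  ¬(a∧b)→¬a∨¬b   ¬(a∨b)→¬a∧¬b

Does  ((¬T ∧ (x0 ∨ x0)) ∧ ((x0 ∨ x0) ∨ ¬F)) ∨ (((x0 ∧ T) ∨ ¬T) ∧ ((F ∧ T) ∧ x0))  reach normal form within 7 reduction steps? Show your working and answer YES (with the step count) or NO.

Answer: NO — after 7 steps the term is x0 ∧ ((F ∧ T) ∧ x0), not yet normal

Reduction:
  start: ((¬T ∧ (x0 ∨ x0)) ∧ ((x0 ∨ x0) ∨ ¬F)) ∨ (((x0 ∧ T) ∨ ¬T) ∧ ((F ∧ T) ∧ x0))
  [1] ((F ∧ (x0 ∨ x0)) ∧ ((x0 ∨ x0) ∨ ¬F)) ∨ (((x0 ∧ T) ∨ ¬T) ∧ ((F ∧ T) ∧ x0))
  [2] (F ∧ ((x0 ∨ x0) ∨ ¬F)) ∨ (((x0 ∧ T) ∨ ¬T) ∧ ((F ∧ T) ∧ x0))
  [3] F ∨ (((x0 ∧ T) ∨ ¬T) ∧ ((F ∧ T) ∧ x0))
  [4] ((x0 ∧ T) ∨ ¬T) ∧ ((F ∧ T) ∧ x0)
  [5] (x0 ∨ ¬T) ∧ ((F ∧ T) ∧ x0)
  [6] (x0 ∨ F) ∧ ((F ∧ T) ∧ x0)
  [7] x0 ∧ ((F ∧ T) ∧ x0)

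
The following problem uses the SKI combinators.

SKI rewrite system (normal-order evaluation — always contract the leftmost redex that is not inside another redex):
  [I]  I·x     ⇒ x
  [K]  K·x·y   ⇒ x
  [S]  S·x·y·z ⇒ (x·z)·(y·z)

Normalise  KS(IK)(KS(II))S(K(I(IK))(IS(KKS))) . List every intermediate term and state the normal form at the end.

  start: KS(IK)(KS(II))S(K(I(IK))(IS(KKS)))
  step 1: S(KS(II))S(K(I(IK))(IS(KKS)))
  step 2: KS(II)(K(I(IK))(IS(KKS)))(S(K(I(IK))(IS(KKS))))
  step 3: S(K(I(IK))(IS(KKS)))(S(K(I(IK))(IS(KKS))))
  step 4: S(I(IK))(S(K(I(IK))(IS(KKS))))
  step 5: S(IK)(S(K(I(IK))(IS(KKS))))
  step 6: SK(S(K(I(IK))(IS(KKS))))
  step 7: SK(S(I(IK)))
  step 8: SK(S(IK))
  step 9: SK(SK)

Answer: normal form = SK(SK)  (in 9 steps)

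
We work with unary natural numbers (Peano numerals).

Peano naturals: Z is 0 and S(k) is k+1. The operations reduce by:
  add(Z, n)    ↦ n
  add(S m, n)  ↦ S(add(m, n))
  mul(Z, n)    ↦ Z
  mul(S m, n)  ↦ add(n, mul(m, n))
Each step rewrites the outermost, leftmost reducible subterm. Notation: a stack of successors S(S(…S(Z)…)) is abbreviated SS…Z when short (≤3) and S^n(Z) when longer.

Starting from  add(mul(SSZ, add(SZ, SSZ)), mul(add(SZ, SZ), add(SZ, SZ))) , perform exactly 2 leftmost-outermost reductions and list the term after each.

  start: add(mul(SSZ, add(SZ, SSZ)), mul(add(SZ, SZ), add(SZ, SZ)))
  step 1: add(add(add(SZ, SSZ), mul(SZ, add(SZ, SSZ))), mul(add(SZ, SZ), add(SZ, SZ)))
  step 2: add(add(S(add(Z, SSZ)), mul(SZ, add(SZ, SSZ))), mul(add(SZ, SZ), add(SZ, SZ)))

Answer: after 2 steps: add(add(S(add(Z, SSZ)), mul(SZ, add(SZ, SSZ))), mul(add(SZ, SZ), add(SZ, SZ)))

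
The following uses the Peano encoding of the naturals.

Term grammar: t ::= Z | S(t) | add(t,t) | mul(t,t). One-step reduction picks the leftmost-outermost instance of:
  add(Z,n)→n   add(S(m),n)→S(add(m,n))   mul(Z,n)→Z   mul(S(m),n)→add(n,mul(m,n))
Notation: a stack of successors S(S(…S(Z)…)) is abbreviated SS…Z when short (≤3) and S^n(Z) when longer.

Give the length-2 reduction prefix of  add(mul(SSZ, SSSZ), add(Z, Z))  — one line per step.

Answer: after 2 steps: add(S(add(SSZ, mul(SZ, SSSZ))), add(Z, Z))

Derivation:
  start: add(mul(SSZ, SSSZ), add(Z, Z))
  [1] add(add(SSSZ, mul(SZ, SSSZ)), add(Z, Z))
  [2] add(S(add(SSZ, mul(SZ, SSSZ))), add(Z, Z))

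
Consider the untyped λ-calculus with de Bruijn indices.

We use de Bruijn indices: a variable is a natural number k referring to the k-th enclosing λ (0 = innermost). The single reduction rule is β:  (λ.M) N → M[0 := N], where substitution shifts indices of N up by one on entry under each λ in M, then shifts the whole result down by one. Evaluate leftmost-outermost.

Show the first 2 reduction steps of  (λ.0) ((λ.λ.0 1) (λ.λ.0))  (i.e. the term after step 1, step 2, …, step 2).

Answer: after 2 steps: λ.0 (λ.λ.0)

Derivation:
  start: (λ.0) ((λ.λ.0 1) (λ.λ.0))
  →1  (λ.λ.0 1) (λ.λ.0)
  →2  λ.0 (λ.λ.0)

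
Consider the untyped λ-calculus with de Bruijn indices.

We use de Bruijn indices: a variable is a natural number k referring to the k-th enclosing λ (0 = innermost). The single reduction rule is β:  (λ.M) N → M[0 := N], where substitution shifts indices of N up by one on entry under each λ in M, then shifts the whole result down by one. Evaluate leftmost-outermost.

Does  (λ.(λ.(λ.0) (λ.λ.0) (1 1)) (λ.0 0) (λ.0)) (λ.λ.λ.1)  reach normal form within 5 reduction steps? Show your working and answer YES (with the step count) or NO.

  start: (λ.(λ.(λ.0) (λ.λ.0) (1 1)) (λ.0 0) (λ.0)) (λ.λ.λ.1)
  step 1: (λ.(λ.0) (λ.λ.0) ((λ.λ.λ.1) (λ.λ.λ.1))) (λ.0 0) (λ.0)
  step 2: (λ.0) (λ.λ.0) ((λ.λ.λ.1) (λ.λ.λ.1)) (λ.0)
  step 3: (λ.λ.0) ((λ.λ.λ.1) (λ.λ.λ.1)) (λ.0)
  step 4: (λ.0) (λ.0)
  step 5: λ.0

Answer: YES — reaches normal form λ.0 in 5 ≤ 5 steps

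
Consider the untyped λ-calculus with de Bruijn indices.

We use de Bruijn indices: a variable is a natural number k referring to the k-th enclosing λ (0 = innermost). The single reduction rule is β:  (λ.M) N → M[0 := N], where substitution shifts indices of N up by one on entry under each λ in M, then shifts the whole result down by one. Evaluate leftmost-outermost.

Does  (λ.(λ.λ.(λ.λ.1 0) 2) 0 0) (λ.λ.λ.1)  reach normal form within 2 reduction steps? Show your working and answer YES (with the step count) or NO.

  start: (λ.(λ.λ.(λ.λ.1 0) 2) 0 0) (λ.λ.λ.1)
  step 1: (λ.λ.(λ.λ.1 0) (λ.λ.λ.1)) (λ.λ.λ.1) (λ.λ.λ.1)
  step 2: (λ.(λ.λ.1 0) (λ.λ.λ.1)) (λ.λ.λ.1)

Answer: NO — after 2 steps the term is (λ.(λ.λ.1 0) (λ.λ.λ.1)) (λ.λ.λ.1), not yet normal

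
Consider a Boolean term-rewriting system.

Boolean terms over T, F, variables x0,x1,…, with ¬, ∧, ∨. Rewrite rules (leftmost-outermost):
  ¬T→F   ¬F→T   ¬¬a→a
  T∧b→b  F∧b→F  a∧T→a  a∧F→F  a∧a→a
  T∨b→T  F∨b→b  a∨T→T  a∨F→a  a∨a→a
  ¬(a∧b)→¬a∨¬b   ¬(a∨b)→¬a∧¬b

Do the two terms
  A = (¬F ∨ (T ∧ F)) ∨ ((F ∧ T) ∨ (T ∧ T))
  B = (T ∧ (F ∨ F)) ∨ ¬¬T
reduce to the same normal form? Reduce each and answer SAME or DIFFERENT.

Term A:
  start: (¬F ∨ (T ∧ F)) ∨ ((F ∧ T) ∨ (T ∧ T))
  [1] (T ∨ (T ∧ F)) ∨ ((F ∧ T) ∨ (T ∧ T))
  [2] T ∨ ((F ∧ T) ∨ (T ∧ T))
  [3] T

Term B:
  start: (T ∧ (F ∨ F)) ∨ ¬¬T
  [1] (F ∨ F) ∨ ¬¬T
  [2] F ∨ ¬¬T
  [3] ¬¬T
  [4] T

Answer: SAME — A ⇓ T, B ⇓ T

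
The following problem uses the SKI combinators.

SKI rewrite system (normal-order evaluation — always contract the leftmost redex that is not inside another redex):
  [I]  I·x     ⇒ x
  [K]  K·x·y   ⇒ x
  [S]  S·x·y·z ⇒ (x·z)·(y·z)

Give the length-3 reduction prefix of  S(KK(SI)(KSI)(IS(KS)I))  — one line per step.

Answer: after 3 steps: SS

Reduction:
  start: S(KK(SI)(KSI)(IS(KS)I))
  [1] S(K(KSI)(IS(KS)I))
  [2] S(KSI)
  [3] SS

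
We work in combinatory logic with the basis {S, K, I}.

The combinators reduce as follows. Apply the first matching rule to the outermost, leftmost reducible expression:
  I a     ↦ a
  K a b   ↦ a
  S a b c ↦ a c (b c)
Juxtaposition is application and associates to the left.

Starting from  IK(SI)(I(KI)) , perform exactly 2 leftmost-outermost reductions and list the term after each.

Answer: after 2 steps: SI

Working:
  start: IK(SI)(I(KI))
  [1] K(SI)(I(KI))
  [2] SI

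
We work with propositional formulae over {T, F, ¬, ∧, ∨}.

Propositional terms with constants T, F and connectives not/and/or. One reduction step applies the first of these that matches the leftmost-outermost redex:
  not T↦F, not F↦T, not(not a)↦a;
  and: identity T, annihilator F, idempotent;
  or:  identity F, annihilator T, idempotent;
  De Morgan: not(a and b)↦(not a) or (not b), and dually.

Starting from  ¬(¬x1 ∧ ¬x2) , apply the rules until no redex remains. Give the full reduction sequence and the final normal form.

  start: ¬(¬x1 ∧ ¬x2)
  step 1: ¬¬x1 ∨ ¬¬x2
  step 2: x1 ∨ ¬¬x2
  step 3: x1 ∨ x2

Answer: normal form = x1 ∨ x2  (in 3 steps)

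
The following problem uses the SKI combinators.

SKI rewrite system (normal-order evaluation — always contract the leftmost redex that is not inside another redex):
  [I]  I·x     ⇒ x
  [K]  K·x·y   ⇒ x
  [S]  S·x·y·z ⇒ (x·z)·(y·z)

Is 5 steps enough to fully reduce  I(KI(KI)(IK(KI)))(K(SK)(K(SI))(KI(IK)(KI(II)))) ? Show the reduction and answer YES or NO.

  start: I(KI(KI)(IK(KI)))(K(SK)(K(SI))(KI(IK)(KI(II))))
  step 1: KI(KI)(IK(KI))(K(SK)(K(SI))(KI(IK)(KI(II))))
  step 2: I(IK(KI))(K(SK)(K(SI))(KI(IK)(KI(II))))
  step 3: IK(KI)(K(SK)(K(SI))(KI(IK)(KI(II))))
  step 4: K(KI)(K(SK)(K(SI))(KI(IK)(KI(II))))
  step 5: KI

Answer: YES — reaches normal form KI in 5 ≤ 5 steps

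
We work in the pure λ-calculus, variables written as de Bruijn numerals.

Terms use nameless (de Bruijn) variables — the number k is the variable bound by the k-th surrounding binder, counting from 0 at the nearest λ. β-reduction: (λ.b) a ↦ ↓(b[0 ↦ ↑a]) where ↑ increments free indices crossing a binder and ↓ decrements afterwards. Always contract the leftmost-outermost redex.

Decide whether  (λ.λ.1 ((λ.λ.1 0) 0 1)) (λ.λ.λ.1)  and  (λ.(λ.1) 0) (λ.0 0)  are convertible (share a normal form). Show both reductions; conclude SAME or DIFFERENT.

Answer: DIFFERENT — A ⇓ λ.λ.λ.1, B ⇓ λ.0 0

Working:
Term A:
  start: (λ.λ.1 ((λ.λ.1 0) 0 1)) (λ.λ.λ.1)
  step 1: λ.(λ.λ.λ.1) ((λ.λ.1 0) 0 (λ.λ.λ.1))
  step 2: λ.λ.λ.1

Term B:
  start: (λ.(λ.1) 0) (λ.0 0)
  step 1: (λ.λ.0 0) (λ.0 0)
  step 2: λ.0 0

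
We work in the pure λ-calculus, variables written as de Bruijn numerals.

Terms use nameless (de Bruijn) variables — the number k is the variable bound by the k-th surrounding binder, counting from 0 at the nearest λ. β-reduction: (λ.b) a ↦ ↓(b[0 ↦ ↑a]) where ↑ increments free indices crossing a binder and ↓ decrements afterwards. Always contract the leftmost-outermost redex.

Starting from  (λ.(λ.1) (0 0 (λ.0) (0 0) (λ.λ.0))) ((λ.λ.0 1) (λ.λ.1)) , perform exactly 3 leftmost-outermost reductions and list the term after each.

Answer: after 3 steps: λ.0 (λ.λ.1)

Reduction:
  start: (λ.(λ.1) (0 0 (λ.0) (0 0) (λ.λ.0))) ((λ.λ.0 1) (λ.λ.1))
  step 1: (λ.(λ.λ.0 1) (λ.λ.1)) ((λ.λ.0 1) (λ.λ.1) ((λ.λ.0 1) (λ.λ.1)) (λ.0) ((λ.λ.0 1) (λ.λ.1) ((λ.λ.0 1) (λ.λ.1))) (λ.λ.0))
  step 2: (λ.λ.0 1) (λ.λ.1)
  step 3: λ.0 (λ.λ.1)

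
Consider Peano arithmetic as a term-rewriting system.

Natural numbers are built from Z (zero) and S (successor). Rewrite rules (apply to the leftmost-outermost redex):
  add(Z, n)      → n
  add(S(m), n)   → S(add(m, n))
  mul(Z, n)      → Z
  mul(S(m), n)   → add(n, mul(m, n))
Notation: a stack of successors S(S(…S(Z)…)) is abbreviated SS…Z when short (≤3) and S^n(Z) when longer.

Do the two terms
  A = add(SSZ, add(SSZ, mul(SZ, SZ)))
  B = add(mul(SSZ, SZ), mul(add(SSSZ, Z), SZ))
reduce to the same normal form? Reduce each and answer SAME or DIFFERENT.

Term A:
  start: add(SSZ, add(SSZ, mul(SZ, SZ)))
  step 1: S(add(SZ, add(SSZ, mul(SZ, SZ))))
  step 2: S(S(add(Z, add(SSZ, mul(SZ, SZ)))))
  step 3: S(S(add(SSZ, mul(SZ, SZ))))
  step 4: S(S(S(add(SZ, mul(SZ, SZ)))))
  step 5: S(S(S(S(add(Z, mul(SZ, SZ))))))
  step 6: S(S(S(S(mul(SZ, SZ)))))
  step 7: S(S(S(S(add(SZ, mul(Z, SZ))))))
  step 8: S(S(S(S(S(add(Z, mul(Z, SZ)))))))
  step 9: S(S(S(S(S(mul(Z, SZ))))))
  step 10: S^5(Z)

Term B:
  start: add(mul(SSZ, SZ), mul(add(SSSZ, Z), SZ))
  step 1: add(add(SZ, mul(SZ, SZ)), mul(add(SSSZ, Z), SZ))
  step 2: add(S(add(Z, mul(SZ, SZ))), mul(add(SSSZ, Z), SZ))
  step 3: S(add(add(Z, mul(SZ, SZ)), mul(add(SSSZ, Z), SZ)))
  step 4: S(add(mul(SZ, SZ), mul(add(SSSZ, Z), SZ)))
  step 5: S(add(add(SZ, mul(Z, SZ)), mul(add(SSSZ, Z), SZ)))
  step 6: S(add(S(add(Z, mul(Z, SZ))), mul(add(SSSZ, Z), SZ)))
  step 7: S(S(add(add(Z, mul(Z, SZ)), mul(add(SSSZ, Z), SZ))))
  step 8: S(S(add(mul(Z, SZ), mul(add(SSSZ, Z), SZ))))
  step 9: S(S(add(Z, mul(add(SSSZ, Z), SZ))))
  step 10: S(S(mul(add(SSSZ, Z), SZ)))
  step 11: S(S(mul(S(add(SSZ, Z)), SZ)))
  step 12: S(S(add(SZ, mul(add(SSZ, Z), SZ))))
  step 13: S(S(S(add(Z, mul(add(SSZ, Z), SZ)))))
  step 14: S(S(S(mul(add(SSZ, Z), SZ))))
  step 15: S(S(S(mul(S(add(SZ, Z)), SZ))))
  step 16: S(S(S(add(SZ, mul(add(SZ, Z), SZ)))))
  step 17: S(S(S(S(add(Z, mul(add(SZ, Z), SZ))))))
  step 18: S(S(S(S(mul(add(SZ, Z), SZ)))))
  step 19: S(S(S(S(mul(S(add(Z, Z)), SZ)))))
  step 20: S(S(S(S(add(SZ, mul(add(Z, Z), SZ))))))
  step 21: S(S(S(S(S(add(Z, mul(add(Z, Z), SZ)))))))
  step 22: S(S(S(S(S(mul(add(Z, Z), SZ))))))
  step 23: S(S(S(S(S(mul(Z, SZ))))))
  step 24: S^5(Z)

Answer: SAME — A ⇓ S^5(Z), B ⇓ S^5(Z)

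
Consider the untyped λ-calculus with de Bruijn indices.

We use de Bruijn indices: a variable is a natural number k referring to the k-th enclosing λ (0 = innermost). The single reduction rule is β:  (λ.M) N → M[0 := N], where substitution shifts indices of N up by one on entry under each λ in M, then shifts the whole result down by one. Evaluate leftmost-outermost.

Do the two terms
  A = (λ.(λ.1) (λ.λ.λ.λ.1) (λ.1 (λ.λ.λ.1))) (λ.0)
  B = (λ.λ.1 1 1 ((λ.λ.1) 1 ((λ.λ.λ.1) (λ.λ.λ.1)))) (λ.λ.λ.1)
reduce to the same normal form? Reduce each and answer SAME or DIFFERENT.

Answer: SAME — A ⇓ λ.λ.λ.λ.1, B ⇓ λ.λ.λ.λ.1

Reduction:
Term A:
  start: (λ.(λ.1) (λ.λ.λ.λ.1) (λ.1 (λ.λ.λ.1))) (λ.0)
  →1  (λ.λ.0) (λ.λ.λ.λ.1) (λ.(λ.0) (λ.λ.λ.1))
  →2  (λ.0) (λ.(λ.0) (λ.λ.λ.1))
  →3  λ.(λ.0) (λ.λ.λ.1)
  →4  λ.λ.λ.λ.1

Term B:
  start: (λ.λ.1 1 1 ((λ.λ.1) 1 ((λ.λ.λ.1) (λ.λ.λ.1)))) (λ.λ.λ.1)
  →1  λ.(λ.λ.λ.1) (λ.λ.λ.1) (λ.λ.λ.1) ((λ.λ.1) (λ.λ.λ.1) ((λ.λ.λ.1) (λ.λ.λ.1)))
  →2  λ.(λ.λ.1) (λ.λ.λ.1) ((λ.λ.1) (λ.λ.λ.1) ((λ.λ.λ.1) (λ.λ.λ.1)))
  →3  λ.(λ.λ.λ.λ.1) ((λ.λ.1) (λ.λ.λ.1) ((λ.λ.λ.1) (λ.λ.λ.1)))
  →4  λ.λ.λ.λ.1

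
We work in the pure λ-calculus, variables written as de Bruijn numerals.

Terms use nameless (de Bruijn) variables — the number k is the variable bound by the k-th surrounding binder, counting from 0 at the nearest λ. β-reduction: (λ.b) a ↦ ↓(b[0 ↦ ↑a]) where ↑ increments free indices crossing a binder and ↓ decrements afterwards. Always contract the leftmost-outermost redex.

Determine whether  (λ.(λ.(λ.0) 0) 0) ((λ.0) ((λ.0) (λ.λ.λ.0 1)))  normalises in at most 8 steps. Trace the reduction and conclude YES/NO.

Answer: YES — reaches normal form λ.λ.λ.0 1 in 5 ≤ 8 steps

Reduction:
  start: (λ.(λ.(λ.0) 0) 0) ((λ.0) ((λ.0) (λ.λ.λ.0 1)))
  →1  (λ.(λ.0) 0) ((λ.0) ((λ.0) (λ.λ.λ.0 1)))
  →2  (λ.0) ((λ.0) ((λ.0) (λ.λ.λ.0 1)))
  →3  (λ.0) ((λ.0) (λ.λ.λ.0 1))
  →4  (λ.0) (λ.λ.λ.0 1)
  →5  λ.λ.λ.0 1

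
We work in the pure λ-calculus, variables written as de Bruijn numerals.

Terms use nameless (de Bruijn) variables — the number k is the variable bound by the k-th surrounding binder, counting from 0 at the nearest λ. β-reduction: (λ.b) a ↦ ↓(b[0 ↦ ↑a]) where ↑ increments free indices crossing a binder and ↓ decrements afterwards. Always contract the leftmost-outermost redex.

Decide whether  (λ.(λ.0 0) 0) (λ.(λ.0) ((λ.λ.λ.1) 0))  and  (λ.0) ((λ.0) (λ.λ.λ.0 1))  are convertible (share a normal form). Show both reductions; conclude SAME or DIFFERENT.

Answer: DIFFERENT — A ⇓ λ.λ.1, B ⇓ λ.λ.λ.0 1

Derivation:
Term A:
  start: (λ.(λ.0 0) 0) (λ.(λ.0) ((λ.λ.λ.1) 0))
  step 1: (λ.0 0) (λ.(λ.0) ((λ.λ.λ.1) 0))
  step 2: (λ.(λ.0) ((λ.λ.λ.1) 0)) (λ.(λ.0) ((λ.λ.λ.1) 0))
  step 3: (λ.0) ((λ.λ.λ.1) (λ.(λ.0) ((λ.λ.λ.1) 0)))
  step 4: (λ.λ.λ.1) (λ.(λ.0) ((λ.λ.λ.1) 0))
  step 5: λ.λ.1

Term B:
  start: (λ.0) ((λ.0) (λ.λ.λ.0 1))
  step 1: (λ.0) (λ.λ.λ.0 1)
  step 2: λ.λ.λ.0 1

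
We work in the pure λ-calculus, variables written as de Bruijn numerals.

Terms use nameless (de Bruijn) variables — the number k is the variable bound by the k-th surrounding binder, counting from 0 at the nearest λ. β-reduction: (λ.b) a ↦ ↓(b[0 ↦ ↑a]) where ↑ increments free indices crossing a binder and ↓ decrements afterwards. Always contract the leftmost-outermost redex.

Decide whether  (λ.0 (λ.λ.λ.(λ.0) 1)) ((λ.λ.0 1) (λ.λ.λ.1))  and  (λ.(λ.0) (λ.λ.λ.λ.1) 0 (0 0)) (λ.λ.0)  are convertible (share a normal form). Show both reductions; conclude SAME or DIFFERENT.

Answer: SAME — A ⇓ λ.λ.1, B ⇓ λ.λ.1

Derivation:
Term A:
  start: (λ.0 (λ.λ.λ.(λ.0) 1)) ((λ.λ.0 1) (λ.λ.λ.1))
  step 1: (λ.λ.0 1) (λ.λ.λ.1) (λ.λ.λ.(λ.0) 1)
  step 2: (λ.0 (λ.λ.λ.1)) (λ.λ.λ.(λ.0) 1)
  step 3: (λ.λ.λ.(λ.0) 1) (λ.λ.λ.1)
  step 4: λ.λ.(λ.0) 1
  step 5: λ.λ.1

Term B:
  start: (λ.(λ.0) (λ.λ.λ.λ.1) 0 (0 0)) (λ.λ.0)
  step 1: (λ.0) (λ.λ.λ.λ.1) (λ.λ.0) ((λ.λ.0) (λ.λ.0))
  step 2: (λ.λ.λ.λ.1) (λ.λ.0) ((λ.λ.0) (λ.λ.0))
  step 3: (λ.λ.λ.1) ((λ.λ.0) (λ.λ.0))
  step 4: λ.λ.1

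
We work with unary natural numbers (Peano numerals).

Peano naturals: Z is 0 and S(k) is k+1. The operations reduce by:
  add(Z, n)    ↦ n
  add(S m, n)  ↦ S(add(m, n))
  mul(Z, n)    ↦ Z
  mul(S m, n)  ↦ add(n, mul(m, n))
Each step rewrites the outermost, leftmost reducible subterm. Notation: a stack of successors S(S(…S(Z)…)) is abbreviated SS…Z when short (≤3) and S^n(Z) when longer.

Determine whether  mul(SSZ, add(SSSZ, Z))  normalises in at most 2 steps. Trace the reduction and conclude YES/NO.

  start: mul(SSZ, add(SSSZ, Z))
  →1  add(add(SSSZ, Z), mul(SZ, add(SSSZ, Z)))
  →2  add(S(add(SSZ, Z)), mul(SZ, add(SSSZ, Z)))

Answer: NO — after 2 steps the term is add(S(add(SSZ, Z)), mul(SZ, add(SSSZ, Z))), not yet normal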